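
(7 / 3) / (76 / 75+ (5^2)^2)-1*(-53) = 2488578 / 46951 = 53.00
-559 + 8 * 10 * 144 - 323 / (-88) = 964891 / 88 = 10964.67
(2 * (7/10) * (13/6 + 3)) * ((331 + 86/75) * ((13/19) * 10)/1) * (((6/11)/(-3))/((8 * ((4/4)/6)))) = -70273931/31350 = -2241.59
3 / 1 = 3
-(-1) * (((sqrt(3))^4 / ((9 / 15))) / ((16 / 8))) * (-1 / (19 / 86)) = -33.95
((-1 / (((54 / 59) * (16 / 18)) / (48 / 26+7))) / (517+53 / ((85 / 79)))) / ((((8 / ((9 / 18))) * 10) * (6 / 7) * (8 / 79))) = -0.00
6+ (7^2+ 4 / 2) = 57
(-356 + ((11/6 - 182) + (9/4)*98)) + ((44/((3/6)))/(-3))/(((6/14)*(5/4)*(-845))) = -12000761/38025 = -315.60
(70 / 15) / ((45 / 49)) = 686 / 135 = 5.08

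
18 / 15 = 6 / 5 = 1.20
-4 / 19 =-0.21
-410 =-410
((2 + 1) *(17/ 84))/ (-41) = -17/ 1148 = -0.01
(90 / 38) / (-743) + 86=1214017 / 14117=86.00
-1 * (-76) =76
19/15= 1.27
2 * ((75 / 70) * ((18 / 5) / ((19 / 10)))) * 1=540 / 133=4.06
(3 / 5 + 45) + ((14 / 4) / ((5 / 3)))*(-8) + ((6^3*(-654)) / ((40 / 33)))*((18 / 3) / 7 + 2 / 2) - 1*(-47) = -216360.83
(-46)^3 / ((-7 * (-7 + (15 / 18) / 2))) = -1168032 / 553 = -2112.17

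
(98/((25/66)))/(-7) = -36.96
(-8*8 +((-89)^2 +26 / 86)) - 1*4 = 337692 / 43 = 7853.30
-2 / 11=-0.18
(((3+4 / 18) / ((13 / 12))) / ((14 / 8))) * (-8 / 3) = -3712 / 819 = -4.53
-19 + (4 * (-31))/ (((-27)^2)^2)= -10097503/ 531441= -19.00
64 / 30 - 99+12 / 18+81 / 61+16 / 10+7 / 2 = -89.77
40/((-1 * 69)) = -40/69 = -0.58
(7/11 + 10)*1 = 117/11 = 10.64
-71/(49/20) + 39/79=-110269/3871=-28.49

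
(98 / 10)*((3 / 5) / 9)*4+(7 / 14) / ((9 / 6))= 2.95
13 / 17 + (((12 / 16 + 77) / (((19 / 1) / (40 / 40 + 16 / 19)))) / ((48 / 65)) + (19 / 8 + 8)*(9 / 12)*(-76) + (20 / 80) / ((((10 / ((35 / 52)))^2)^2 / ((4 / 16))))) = -20001380218570997 / 34461225517056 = -580.40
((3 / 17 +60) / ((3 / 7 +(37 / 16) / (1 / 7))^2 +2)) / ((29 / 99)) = 141157632 / 191087293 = 0.74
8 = 8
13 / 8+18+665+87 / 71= 389563 / 568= 685.85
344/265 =1.30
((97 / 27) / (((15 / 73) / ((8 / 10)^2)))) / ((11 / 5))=113296 / 22275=5.09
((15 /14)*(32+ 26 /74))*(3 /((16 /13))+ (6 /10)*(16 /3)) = 231363 /1184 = 195.41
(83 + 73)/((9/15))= 260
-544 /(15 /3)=-544 /5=-108.80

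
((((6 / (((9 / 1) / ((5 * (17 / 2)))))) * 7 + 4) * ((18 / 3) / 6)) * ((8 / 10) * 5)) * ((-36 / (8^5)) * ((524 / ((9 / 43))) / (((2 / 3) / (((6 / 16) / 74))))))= -10257693 / 606208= -16.92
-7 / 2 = -3.50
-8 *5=-40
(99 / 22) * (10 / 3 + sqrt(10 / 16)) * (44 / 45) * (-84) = -1232 - 462 * sqrt(10) / 5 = -1524.19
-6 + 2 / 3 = -5.33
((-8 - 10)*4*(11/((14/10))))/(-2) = 1980/7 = 282.86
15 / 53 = 0.28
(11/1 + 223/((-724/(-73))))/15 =8081/3620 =2.23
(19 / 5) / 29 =19 / 145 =0.13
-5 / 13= -0.38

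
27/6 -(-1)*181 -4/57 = 185.43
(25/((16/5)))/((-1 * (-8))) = 125/128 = 0.98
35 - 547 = -512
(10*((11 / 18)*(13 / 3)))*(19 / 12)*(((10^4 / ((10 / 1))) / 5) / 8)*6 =339625 / 54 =6289.35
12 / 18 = 0.67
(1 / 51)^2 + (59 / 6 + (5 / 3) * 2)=68495 / 5202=13.17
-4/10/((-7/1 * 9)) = 2/315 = 0.01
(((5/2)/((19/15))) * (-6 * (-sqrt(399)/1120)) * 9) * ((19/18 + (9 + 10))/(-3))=-285 * sqrt(399)/448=-12.71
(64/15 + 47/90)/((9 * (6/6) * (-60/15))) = -0.13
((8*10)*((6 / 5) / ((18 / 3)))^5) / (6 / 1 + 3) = 16 / 5625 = 0.00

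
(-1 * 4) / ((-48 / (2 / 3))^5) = 1 / 483729408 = 0.00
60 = 60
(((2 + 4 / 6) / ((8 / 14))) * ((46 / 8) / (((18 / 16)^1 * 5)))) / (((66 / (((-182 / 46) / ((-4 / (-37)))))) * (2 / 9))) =-23569 / 1980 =-11.90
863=863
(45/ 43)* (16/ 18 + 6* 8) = 2200/ 43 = 51.16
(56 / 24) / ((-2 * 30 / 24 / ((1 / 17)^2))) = -14 / 4335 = -0.00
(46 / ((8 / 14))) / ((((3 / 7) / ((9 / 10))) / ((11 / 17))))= 37191 / 340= 109.39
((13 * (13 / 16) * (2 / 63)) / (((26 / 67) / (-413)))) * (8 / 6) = -51389 / 108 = -475.82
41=41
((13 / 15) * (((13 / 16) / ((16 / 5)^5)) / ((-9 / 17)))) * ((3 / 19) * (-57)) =1795625 / 50331648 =0.04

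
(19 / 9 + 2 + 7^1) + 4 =136 / 9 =15.11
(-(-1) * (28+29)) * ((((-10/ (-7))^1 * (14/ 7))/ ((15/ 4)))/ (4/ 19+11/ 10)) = 57760/ 1743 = 33.14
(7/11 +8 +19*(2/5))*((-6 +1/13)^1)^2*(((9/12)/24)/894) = 481327/24173760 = 0.02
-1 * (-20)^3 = 8000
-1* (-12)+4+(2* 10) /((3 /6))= 56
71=71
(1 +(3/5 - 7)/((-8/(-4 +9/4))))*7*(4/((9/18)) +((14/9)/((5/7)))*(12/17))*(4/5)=-136192/6375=-21.36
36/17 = 2.12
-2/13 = -0.15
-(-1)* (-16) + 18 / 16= -14.88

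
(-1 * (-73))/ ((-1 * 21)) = -73/ 21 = -3.48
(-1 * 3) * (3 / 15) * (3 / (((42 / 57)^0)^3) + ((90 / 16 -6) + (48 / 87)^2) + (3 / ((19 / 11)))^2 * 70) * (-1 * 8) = 1559971167 / 1518005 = 1027.65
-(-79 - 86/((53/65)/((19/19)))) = 9777/53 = 184.47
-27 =-27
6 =6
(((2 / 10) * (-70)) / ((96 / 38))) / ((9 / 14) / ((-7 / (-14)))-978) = 931 / 164088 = 0.01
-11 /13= -0.85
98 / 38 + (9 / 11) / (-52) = 2.56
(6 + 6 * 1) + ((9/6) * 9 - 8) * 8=56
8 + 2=10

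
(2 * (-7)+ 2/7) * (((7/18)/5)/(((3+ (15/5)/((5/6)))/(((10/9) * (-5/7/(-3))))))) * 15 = -4000/6237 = -0.64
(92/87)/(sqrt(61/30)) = 92*sqrt(1830)/5307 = 0.74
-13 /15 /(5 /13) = -169 /75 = -2.25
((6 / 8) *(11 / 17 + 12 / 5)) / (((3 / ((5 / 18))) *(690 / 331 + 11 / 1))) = 85729 / 5301144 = 0.02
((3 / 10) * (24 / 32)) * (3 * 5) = 27 / 8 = 3.38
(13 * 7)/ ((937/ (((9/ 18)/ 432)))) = 91/ 809568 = 0.00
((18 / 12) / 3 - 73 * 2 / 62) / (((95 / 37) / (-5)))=4255 / 1178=3.61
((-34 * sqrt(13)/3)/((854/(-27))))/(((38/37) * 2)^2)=209457 * sqrt(13)/2466352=0.31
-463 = -463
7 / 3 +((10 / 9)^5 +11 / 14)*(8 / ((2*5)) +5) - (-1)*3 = 81481591 / 4133430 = 19.71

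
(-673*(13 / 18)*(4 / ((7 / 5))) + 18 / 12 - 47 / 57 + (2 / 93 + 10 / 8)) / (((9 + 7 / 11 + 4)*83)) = -2264212049 / 1847928600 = -1.23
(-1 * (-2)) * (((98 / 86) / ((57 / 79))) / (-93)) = -7742 / 227943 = -0.03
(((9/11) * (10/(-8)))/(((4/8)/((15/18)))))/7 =-75/308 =-0.24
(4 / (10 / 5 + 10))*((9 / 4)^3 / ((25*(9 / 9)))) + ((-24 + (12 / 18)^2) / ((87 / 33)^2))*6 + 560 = 2179134689 / 4036800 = 539.82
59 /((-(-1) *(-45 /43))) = -2537 /45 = -56.38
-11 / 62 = -0.18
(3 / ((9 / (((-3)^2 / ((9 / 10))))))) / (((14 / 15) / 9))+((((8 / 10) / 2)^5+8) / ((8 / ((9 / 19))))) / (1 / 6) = 14542137 / 415625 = 34.99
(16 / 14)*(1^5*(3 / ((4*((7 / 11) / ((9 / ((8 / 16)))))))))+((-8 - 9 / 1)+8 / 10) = 1971 / 245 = 8.04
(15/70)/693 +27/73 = 87391/236082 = 0.37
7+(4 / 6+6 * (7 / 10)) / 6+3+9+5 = 24.81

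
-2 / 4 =-1 / 2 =-0.50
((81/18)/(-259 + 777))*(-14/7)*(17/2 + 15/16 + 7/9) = -1471/8288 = -0.18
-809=-809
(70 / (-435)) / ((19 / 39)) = -182 / 551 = -0.33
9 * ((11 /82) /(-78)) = -0.02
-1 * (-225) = 225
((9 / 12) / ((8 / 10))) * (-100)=-375 / 4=-93.75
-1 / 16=-0.06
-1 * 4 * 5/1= -20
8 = 8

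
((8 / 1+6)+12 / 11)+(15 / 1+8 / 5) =1743 / 55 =31.69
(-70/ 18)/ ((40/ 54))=-21/ 4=-5.25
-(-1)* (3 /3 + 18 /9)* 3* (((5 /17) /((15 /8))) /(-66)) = -0.02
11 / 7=1.57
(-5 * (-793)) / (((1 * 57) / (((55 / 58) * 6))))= 218075 / 551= 395.78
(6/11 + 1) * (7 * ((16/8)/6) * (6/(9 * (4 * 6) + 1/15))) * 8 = 4080/5093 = 0.80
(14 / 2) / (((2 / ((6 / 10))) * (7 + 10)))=21 / 170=0.12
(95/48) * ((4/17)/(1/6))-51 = -1639/34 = -48.21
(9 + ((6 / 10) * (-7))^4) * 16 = 3201696 / 625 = 5122.71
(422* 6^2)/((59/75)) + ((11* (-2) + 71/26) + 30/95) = 562311183/29146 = 19292.91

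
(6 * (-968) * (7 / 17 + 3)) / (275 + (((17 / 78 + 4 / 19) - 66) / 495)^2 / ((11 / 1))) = -1994132867171702400 / 27674744802821093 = -72.06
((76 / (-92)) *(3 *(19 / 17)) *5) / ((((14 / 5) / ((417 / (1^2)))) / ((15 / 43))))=-169354125 / 235382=-719.49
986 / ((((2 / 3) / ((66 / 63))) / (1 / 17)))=638 / 7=91.14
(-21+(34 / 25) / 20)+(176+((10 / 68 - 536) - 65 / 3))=-2565629 / 6375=-402.45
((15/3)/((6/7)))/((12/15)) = 7.29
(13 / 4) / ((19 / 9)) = 117 / 76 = 1.54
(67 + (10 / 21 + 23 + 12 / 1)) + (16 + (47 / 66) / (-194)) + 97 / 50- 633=-382851589 / 746900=-512.59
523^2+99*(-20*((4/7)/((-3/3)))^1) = 1922623/7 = 274660.43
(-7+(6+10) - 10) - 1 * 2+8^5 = 32765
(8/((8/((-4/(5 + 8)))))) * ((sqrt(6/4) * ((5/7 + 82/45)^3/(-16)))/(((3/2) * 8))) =510082399 * sqrt(6)/39007332000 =0.03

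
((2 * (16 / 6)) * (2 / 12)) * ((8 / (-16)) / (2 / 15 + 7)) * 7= -0.44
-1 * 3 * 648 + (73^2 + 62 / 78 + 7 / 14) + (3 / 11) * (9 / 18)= 1452779 / 429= 3386.43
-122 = -122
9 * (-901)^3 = -6582894309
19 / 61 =0.31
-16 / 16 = -1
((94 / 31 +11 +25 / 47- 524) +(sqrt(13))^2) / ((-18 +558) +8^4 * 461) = -55639 / 211690444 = -0.00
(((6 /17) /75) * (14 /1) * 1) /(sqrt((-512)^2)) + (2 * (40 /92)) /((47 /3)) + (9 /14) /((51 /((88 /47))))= 32616169 /411644800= 0.08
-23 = -23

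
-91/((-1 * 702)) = 7/54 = 0.13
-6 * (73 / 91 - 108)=58530 / 91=643.19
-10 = -10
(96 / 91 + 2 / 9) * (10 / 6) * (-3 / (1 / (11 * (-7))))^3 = 26238105.38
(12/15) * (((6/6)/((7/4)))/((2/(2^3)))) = 64/35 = 1.83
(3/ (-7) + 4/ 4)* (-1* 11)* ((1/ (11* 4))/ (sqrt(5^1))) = -sqrt(5)/ 35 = -0.06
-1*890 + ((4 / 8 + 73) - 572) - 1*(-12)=-2753 / 2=-1376.50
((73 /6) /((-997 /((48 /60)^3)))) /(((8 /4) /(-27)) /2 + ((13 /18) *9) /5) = -42048 /8499425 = -0.00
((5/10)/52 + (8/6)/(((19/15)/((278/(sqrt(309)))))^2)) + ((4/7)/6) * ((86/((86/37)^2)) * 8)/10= 3650291252477/17459649480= 209.07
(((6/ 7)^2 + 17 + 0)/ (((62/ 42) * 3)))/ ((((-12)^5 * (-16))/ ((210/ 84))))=4345/ 1727889408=0.00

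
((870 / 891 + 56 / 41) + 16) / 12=1.53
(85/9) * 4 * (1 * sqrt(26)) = 340 * sqrt(26)/9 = 192.63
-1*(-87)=87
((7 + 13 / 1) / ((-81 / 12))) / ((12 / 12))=-80 / 27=-2.96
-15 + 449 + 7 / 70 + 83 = 5171 / 10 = 517.10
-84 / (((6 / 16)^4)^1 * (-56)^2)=-256 / 189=-1.35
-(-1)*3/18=1/6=0.17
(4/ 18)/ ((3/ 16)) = 32/ 27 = 1.19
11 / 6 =1.83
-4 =-4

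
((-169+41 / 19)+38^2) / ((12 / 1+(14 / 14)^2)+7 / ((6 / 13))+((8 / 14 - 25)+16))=1019172 / 15751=64.71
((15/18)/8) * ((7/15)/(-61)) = -7/8784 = -0.00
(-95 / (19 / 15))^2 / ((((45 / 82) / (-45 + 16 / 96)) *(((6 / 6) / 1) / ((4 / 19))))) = -5514500 / 57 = -96745.61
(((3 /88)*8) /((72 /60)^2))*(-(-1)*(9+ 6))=125 /44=2.84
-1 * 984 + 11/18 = -17701/18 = -983.39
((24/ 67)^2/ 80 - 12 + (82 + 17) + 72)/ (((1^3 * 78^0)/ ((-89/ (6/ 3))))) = -7075.57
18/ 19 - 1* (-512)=9746/ 19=512.95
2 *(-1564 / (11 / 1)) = -284.36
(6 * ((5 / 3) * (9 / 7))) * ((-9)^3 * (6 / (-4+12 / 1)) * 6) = -295245 / 7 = -42177.86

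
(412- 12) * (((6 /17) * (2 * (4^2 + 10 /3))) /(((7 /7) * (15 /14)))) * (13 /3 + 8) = 9614080 /153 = 62837.12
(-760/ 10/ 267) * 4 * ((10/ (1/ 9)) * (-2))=18240/ 89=204.94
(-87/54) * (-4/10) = 29/45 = 0.64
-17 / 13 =-1.31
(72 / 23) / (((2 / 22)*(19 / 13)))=10296 / 437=23.56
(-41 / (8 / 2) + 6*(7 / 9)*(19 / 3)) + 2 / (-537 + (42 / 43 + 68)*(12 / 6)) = 11922409 / 617724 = 19.30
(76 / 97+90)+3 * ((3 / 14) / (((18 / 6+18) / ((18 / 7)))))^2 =90.79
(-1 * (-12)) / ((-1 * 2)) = -6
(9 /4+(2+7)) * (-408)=-4590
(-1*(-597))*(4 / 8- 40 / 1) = -47163 / 2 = -23581.50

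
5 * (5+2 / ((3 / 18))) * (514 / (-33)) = -43690 / 33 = -1323.94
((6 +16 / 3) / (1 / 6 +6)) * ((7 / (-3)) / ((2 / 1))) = -238 / 111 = -2.14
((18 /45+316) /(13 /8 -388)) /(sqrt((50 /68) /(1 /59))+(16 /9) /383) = 3390303744 /38694152667115 -21482310672*sqrt(2006) /7738830533423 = -0.12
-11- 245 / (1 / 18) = -4421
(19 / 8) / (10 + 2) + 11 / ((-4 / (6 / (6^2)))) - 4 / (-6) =13 / 32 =0.41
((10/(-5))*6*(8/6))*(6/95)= -96/95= -1.01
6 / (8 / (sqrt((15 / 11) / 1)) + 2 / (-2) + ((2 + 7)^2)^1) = 225 / 2978 - 3 * sqrt(165) / 5956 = 0.07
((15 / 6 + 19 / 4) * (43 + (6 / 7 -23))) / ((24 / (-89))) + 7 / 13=-2447017 / 4368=-560.21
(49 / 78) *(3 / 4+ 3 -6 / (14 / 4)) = 133 / 104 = 1.28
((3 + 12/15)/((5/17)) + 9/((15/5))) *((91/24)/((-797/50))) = -3.79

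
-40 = -40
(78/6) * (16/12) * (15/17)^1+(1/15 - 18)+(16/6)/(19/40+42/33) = -72779/65365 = -1.11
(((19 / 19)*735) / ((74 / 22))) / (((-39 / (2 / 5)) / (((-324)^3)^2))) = -2592649125108976.57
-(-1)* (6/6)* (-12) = -12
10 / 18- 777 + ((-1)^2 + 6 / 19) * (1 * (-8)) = -134572 / 171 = -786.97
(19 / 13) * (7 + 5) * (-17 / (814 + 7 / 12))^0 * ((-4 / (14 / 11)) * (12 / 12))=-5016 / 91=-55.12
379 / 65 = 5.83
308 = 308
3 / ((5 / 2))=6 / 5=1.20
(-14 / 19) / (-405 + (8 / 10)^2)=350 / 192071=0.00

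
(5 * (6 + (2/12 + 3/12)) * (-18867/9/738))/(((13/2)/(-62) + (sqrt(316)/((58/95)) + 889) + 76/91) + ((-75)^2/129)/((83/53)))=-2098609332412128419688805/21108231049579356468047058 + 3746157128264487086150 * sqrt(79)/10554115524789678234023529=-0.10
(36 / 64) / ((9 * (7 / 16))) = 1 / 7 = 0.14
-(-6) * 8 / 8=6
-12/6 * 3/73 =-6/73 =-0.08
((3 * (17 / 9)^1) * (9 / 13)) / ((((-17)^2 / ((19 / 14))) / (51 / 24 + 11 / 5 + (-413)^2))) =1759761 / 560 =3142.43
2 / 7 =0.29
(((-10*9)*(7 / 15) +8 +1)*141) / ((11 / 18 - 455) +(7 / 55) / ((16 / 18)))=18425880 / 1798813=10.24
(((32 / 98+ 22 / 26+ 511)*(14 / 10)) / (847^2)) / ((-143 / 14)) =-652508 / 6668316655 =-0.00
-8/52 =-2/13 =-0.15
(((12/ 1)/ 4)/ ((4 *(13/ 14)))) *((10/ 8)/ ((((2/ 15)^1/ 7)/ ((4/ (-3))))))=-3675/ 52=-70.67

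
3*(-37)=-111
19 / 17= 1.12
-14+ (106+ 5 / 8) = 741 / 8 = 92.62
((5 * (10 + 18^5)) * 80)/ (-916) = -188957800/ 229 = -825143.23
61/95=0.64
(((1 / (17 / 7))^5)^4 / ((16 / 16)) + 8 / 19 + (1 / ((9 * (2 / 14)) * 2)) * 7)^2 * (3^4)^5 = 34450046798.51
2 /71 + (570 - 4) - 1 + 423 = 70150 /71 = 988.03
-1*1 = -1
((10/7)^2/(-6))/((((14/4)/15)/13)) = -6500/343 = -18.95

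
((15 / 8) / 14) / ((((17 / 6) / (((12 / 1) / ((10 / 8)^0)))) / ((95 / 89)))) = 12825 / 21182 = 0.61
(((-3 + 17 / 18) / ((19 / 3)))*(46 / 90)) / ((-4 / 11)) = 9361 / 20520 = 0.46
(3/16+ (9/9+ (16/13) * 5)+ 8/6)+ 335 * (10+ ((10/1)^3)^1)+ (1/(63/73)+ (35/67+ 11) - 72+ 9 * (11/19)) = 5643391086241/16681392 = 338304.57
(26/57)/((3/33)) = 286/57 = 5.02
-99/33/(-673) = 3/673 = 0.00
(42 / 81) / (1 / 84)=43.56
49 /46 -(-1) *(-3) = -1.93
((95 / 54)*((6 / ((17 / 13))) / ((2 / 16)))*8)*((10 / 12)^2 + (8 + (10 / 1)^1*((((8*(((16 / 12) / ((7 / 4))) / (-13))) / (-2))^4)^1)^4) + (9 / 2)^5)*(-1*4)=-42921012614602702453026272233060085246314523000 / 11203415196989232739079549303126273636541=-3831065.07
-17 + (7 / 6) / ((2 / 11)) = -10.58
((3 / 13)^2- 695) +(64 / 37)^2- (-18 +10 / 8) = -624864213 / 925444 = -675.20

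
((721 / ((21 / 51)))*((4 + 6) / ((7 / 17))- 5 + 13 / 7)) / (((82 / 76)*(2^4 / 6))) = 3692859 / 287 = 12867.10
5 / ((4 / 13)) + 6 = 89 / 4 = 22.25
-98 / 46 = -2.13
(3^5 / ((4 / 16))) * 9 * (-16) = -139968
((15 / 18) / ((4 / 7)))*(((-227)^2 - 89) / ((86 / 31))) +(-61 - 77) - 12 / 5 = 26900.49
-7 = -7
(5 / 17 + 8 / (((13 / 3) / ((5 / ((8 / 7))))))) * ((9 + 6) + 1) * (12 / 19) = 355200 / 4199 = 84.59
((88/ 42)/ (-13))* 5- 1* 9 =-2677/ 273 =-9.81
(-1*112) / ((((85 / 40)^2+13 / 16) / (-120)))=860160 / 341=2522.46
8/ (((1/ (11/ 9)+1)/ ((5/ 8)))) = 11/ 4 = 2.75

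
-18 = -18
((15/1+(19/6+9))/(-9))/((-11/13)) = 2119/594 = 3.57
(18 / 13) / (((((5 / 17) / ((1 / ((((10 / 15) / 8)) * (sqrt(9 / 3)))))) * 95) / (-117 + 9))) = -37.08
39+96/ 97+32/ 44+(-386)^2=149036.72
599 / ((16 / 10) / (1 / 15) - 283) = -599 / 259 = -2.31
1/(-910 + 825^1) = -1/85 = -0.01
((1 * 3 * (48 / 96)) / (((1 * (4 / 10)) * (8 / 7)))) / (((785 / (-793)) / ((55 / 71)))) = -2.57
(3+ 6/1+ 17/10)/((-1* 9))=-107/90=-1.19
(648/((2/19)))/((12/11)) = 5643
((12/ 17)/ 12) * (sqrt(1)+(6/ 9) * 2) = 7/ 51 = 0.14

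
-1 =-1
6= 6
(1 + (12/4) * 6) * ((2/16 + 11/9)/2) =1843/144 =12.80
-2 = -2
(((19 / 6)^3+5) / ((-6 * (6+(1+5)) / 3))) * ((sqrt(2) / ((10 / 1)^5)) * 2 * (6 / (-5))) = 7939 * sqrt(2) / 216000000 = 0.00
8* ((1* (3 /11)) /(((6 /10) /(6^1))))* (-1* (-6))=1440 /11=130.91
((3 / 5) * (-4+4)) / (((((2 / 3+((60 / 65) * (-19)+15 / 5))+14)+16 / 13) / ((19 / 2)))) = 0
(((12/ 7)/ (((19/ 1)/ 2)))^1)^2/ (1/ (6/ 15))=1152/ 88445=0.01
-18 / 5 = -3.60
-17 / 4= -4.25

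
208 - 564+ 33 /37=-355.11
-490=-490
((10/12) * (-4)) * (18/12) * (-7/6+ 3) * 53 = -485.83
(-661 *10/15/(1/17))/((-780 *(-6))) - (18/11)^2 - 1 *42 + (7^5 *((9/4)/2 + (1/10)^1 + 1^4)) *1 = 63450479039/1698840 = 37349.30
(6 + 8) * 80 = 1120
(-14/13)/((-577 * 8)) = 7/30004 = 0.00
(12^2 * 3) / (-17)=-432 / 17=-25.41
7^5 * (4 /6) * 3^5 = 2722734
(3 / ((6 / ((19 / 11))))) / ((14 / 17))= 323 / 308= 1.05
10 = 10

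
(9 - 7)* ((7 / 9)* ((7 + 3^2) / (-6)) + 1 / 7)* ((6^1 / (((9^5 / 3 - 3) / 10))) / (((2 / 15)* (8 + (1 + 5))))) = -1825 / 289296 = -0.01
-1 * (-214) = 214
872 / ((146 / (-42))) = -18312 / 73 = -250.85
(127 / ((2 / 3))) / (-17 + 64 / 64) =-381 / 32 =-11.91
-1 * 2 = -2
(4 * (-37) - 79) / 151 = -227 / 151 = -1.50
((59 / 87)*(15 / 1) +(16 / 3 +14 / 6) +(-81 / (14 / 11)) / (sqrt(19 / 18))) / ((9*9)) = 1552 / 7047- 33*sqrt(38) / 266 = -0.54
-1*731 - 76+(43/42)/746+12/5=-126048421/156660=-804.60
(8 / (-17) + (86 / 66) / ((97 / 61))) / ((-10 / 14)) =-132881 / 272085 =-0.49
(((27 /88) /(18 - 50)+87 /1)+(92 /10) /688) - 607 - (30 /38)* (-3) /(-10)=-5984428151 /11503360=-520.23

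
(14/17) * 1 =14/17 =0.82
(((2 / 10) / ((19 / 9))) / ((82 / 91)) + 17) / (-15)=-133249 / 116850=-1.14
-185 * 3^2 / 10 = -333 / 2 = -166.50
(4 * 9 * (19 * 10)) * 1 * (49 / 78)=55860 / 13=4296.92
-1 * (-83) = 83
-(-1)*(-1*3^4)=-81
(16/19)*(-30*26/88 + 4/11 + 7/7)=-120/19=-6.32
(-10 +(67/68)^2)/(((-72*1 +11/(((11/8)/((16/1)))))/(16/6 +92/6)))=-375759/129472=-2.90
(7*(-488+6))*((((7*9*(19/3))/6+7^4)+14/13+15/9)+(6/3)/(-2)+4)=-325444231/39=-8344723.87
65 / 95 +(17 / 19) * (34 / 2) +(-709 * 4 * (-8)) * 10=226895.89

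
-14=-14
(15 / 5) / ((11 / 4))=12 / 11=1.09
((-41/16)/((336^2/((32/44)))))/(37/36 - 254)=41/628310144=0.00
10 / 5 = 2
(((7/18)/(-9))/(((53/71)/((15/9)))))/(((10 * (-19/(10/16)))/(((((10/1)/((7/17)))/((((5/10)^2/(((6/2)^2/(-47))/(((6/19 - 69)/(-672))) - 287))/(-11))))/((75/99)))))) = 287518785631/2223516420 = 129.31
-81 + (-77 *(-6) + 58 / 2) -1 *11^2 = 289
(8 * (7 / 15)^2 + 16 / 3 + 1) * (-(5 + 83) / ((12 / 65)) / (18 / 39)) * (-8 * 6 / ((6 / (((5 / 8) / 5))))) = 3377803 / 405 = 8340.25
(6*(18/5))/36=3/5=0.60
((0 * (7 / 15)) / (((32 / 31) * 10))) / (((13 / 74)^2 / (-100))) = 0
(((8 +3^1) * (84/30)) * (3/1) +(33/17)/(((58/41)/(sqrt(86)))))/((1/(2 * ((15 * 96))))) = 1948320 * sqrt(86)/493 +266112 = 302761.04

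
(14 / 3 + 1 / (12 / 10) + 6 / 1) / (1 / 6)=69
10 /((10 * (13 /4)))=4 /13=0.31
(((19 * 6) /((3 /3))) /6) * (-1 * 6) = -114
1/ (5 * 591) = 1/ 2955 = 0.00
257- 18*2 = 221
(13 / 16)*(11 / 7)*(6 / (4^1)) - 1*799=-178547 / 224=-797.08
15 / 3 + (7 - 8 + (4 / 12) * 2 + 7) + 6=53 / 3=17.67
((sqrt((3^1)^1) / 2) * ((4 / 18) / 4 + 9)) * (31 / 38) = 5053 * sqrt(3) / 1368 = 6.40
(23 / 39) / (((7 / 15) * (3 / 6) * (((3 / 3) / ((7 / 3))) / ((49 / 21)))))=1610 / 117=13.76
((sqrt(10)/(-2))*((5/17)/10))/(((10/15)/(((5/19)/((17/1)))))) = -15*sqrt(10)/43928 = -0.00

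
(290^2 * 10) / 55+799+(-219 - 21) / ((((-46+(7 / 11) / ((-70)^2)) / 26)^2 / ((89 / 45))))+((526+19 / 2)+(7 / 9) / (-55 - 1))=1636863156492518113 / 99361889827992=16473.75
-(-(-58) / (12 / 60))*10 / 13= -2900 / 13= -223.08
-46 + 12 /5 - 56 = -498 /5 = -99.60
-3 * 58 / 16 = -87 / 8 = -10.88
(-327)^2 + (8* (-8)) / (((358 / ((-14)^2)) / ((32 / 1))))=18939587 / 179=105807.75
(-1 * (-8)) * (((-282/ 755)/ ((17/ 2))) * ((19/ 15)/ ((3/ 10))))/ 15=-57152/ 577575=-0.10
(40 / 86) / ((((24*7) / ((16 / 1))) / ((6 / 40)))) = 0.01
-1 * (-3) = 3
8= 8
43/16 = 2.69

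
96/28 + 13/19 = 547/133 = 4.11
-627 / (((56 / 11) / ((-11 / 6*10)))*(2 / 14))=126445 / 8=15805.62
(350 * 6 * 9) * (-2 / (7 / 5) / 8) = -3375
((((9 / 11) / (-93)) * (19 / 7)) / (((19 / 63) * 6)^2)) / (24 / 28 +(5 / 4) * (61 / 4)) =-5292 / 14454649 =-0.00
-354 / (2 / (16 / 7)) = -404.57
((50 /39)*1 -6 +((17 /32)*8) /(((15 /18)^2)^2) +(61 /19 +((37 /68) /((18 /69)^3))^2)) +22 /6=31651230185645119 /33304452480000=950.36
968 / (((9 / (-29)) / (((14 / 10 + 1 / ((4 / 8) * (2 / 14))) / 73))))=-658.00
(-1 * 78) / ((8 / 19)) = -741 / 4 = -185.25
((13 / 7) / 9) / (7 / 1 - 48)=-13 / 2583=-0.01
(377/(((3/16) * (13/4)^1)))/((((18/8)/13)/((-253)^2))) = 6177636608/27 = 228801355.85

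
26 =26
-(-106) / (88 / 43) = 2279 / 44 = 51.80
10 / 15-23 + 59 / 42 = -293 / 14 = -20.93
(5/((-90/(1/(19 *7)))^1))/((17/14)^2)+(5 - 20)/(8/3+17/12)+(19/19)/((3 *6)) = -3.62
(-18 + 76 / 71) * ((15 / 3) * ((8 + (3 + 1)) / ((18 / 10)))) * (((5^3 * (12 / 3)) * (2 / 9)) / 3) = -120200000 / 5751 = -20900.71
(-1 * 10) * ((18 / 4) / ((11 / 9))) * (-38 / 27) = 570 / 11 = 51.82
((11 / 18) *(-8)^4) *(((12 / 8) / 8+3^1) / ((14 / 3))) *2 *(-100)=-2393600 / 7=-341942.86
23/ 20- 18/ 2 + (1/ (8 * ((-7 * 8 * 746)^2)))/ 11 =-6028038843899/ 767903037440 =-7.85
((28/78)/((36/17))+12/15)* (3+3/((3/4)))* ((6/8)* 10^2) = 119105/234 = 509.00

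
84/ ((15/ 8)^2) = 1792/ 75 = 23.89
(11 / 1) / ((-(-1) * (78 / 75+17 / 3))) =825 / 503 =1.64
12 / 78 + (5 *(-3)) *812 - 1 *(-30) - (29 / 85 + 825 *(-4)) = -9779457 / 1105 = -8850.19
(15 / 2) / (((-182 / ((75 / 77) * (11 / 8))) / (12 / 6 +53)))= -61875 / 20384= -3.04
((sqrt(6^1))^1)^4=36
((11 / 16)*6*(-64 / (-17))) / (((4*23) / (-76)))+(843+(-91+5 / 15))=867439 / 1173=739.50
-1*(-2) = 2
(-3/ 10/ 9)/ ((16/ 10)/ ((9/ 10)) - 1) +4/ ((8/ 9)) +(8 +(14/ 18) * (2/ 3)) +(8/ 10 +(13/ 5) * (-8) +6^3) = 197482/ 945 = 208.98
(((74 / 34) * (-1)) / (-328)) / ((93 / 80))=370 / 64821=0.01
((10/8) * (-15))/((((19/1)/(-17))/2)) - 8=971/38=25.55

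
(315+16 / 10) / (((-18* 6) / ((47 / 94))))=-1583 / 1080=-1.47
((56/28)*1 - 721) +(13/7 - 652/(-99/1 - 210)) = -1546616/2163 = -715.03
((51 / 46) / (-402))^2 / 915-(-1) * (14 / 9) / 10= 16223821459 / 104295989520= 0.16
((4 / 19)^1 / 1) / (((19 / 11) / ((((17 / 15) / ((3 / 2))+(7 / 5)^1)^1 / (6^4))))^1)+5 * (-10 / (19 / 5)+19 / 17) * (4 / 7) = -2709128627 / 626342220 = -4.33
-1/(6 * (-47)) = 1/282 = 0.00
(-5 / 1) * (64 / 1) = -320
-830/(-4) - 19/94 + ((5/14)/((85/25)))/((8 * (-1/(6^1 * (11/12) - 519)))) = 214.04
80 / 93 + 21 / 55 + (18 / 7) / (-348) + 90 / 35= 3.81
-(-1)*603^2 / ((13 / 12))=4363308 / 13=335639.08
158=158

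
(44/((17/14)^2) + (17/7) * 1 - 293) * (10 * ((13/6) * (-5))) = 171423850/6069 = 28245.81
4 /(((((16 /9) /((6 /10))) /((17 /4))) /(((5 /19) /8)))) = 459 /2432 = 0.19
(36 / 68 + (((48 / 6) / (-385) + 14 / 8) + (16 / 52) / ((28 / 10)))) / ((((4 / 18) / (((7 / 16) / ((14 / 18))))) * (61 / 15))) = 195883029 / 132868736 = 1.47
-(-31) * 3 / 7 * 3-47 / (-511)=20414 / 511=39.95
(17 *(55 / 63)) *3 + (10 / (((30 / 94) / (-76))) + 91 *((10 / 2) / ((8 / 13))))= -268369 / 168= -1597.43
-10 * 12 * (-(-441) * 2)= -105840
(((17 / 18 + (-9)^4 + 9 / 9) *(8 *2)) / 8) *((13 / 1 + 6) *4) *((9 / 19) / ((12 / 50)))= 5906650 / 3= 1968883.33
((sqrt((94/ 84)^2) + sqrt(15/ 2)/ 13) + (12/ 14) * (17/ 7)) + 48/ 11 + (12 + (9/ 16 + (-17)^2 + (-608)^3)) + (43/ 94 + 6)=-273298965955193/ 1215984 + sqrt(30)/ 26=-224755396.21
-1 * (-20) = 20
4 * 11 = 44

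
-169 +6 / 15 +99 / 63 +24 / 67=-390842 / 2345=-166.67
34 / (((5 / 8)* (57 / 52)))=49.63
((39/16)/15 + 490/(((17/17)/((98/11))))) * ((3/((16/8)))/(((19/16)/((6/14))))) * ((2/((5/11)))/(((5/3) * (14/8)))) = 21837276/6125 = 3565.27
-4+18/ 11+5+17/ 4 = 303/ 44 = 6.89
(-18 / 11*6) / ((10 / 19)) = -1026 / 55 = -18.65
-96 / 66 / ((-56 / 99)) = 18 / 7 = 2.57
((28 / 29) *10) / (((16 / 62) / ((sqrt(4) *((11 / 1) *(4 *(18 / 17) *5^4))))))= 1074150000 / 493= 2178803.25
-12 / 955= -0.01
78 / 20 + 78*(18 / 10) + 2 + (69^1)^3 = 3286553 / 10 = 328655.30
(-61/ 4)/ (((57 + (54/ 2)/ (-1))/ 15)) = -61/ 8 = -7.62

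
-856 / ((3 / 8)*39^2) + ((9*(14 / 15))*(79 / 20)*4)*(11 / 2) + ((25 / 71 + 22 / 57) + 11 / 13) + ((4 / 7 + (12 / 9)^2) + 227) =1033467594716 / 1077210225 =959.39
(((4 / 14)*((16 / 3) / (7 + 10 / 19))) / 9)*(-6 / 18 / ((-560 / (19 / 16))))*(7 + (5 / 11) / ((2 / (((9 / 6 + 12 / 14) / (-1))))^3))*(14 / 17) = 49575769 / 605162638080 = 0.00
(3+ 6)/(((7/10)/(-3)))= -270/7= -38.57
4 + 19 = 23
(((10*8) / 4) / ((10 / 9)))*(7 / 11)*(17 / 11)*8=17136 / 121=141.62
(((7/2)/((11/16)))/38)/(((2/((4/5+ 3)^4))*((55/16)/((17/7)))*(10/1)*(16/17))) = 1982251/1890625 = 1.05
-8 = -8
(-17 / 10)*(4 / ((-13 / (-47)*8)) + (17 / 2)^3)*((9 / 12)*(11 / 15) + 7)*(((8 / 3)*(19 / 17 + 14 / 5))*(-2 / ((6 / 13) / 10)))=357886459 / 100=3578864.59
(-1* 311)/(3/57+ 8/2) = -5909/77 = -76.74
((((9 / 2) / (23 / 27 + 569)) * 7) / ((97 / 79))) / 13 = 19197 / 5543356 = 0.00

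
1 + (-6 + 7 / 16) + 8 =55 / 16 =3.44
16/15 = 1.07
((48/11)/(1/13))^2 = 389376/121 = 3217.98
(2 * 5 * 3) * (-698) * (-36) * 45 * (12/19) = 407073600/19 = 21424926.32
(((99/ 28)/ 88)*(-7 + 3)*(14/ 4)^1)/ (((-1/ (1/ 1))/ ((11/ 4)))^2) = -1089/ 256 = -4.25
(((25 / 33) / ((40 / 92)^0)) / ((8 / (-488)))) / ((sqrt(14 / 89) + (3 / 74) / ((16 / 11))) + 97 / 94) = -31.73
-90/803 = -0.11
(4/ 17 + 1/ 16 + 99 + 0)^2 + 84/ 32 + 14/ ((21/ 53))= 2196883171/ 221952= 9898.01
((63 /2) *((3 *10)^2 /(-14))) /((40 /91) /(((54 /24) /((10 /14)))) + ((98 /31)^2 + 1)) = -2231312265 /12267589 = -181.89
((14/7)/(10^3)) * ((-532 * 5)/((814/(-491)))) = 65303/20350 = 3.21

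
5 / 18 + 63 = 1139 / 18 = 63.28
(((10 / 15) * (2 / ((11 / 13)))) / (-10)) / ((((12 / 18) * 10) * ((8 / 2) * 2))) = -13 / 4400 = -0.00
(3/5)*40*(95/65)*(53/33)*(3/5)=33.80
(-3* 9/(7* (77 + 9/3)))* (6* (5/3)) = -27/56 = -0.48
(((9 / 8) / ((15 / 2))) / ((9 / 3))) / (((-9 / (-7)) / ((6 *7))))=49 / 30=1.63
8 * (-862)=-6896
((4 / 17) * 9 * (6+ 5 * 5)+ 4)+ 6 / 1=1286 / 17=75.65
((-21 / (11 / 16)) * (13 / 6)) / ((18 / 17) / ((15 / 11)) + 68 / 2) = -15470 / 8129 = -1.90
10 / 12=5 / 6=0.83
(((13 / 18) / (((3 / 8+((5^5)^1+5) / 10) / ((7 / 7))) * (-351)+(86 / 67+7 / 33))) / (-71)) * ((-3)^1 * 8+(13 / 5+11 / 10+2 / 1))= -1168882 / 690673257205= -0.00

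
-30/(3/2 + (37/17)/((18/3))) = -306/19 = -16.11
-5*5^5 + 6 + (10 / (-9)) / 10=-15619.11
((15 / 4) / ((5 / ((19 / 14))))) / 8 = 57 / 448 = 0.13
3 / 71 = 0.04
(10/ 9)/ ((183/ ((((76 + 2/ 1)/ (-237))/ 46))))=-130/ 2992599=-0.00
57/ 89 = 0.64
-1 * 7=-7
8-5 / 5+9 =16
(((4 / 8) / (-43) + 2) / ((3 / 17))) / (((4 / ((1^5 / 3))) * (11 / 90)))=14535 / 1892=7.68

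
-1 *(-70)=70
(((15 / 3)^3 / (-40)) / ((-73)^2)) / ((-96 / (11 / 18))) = 275 / 73668096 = 0.00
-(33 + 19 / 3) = -118 / 3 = -39.33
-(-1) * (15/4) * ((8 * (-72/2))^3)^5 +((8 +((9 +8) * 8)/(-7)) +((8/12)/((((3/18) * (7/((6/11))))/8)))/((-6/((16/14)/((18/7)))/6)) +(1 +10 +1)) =-6737993132574329888193026128362571038844/231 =-29168801439715713801701410000000000000.00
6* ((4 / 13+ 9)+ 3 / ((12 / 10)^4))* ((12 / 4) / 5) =60397 / 1560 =38.72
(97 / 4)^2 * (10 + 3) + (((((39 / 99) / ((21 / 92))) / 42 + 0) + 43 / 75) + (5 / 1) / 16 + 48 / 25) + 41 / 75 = 22260868649 / 2910600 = 7648.21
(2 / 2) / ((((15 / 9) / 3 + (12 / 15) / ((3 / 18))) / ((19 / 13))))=855 / 3133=0.27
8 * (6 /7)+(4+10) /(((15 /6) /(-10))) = -344 /7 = -49.14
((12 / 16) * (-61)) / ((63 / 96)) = -488 / 7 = -69.71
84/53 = 1.58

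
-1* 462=-462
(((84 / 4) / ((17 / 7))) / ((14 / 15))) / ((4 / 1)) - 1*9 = -909 / 136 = -6.68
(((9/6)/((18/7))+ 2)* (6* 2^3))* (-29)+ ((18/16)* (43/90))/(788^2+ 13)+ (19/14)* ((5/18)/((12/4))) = -33761196118213/9388869840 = -3595.87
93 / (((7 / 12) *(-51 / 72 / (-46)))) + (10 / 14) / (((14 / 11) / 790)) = 8993773 / 833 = 10796.85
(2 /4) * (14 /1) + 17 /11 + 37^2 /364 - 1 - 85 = -73.69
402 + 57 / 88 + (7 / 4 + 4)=35939 / 88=408.40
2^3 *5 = 40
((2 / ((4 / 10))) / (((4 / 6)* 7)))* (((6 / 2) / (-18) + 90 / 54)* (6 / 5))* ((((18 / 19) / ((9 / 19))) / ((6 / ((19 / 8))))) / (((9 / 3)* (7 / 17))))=969 / 784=1.24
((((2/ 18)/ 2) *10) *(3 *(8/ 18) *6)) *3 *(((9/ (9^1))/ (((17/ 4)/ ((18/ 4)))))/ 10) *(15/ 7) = 360/ 119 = 3.03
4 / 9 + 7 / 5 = 83 / 45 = 1.84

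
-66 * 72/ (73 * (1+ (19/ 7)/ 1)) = -16632/ 949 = -17.53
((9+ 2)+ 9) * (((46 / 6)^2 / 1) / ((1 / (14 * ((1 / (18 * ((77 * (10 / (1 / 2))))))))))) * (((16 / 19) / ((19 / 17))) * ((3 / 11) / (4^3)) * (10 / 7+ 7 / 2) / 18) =206839 / 396274032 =0.00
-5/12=-0.42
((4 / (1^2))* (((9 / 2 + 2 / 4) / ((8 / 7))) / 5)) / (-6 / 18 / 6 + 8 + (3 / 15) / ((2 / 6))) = 315 / 769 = 0.41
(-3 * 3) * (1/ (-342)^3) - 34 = -151117487/ 4444632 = -34.00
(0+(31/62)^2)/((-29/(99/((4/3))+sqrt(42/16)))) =-297/464 - sqrt(42)/464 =-0.65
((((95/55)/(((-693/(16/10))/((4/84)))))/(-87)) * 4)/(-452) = -0.00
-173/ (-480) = 173/ 480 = 0.36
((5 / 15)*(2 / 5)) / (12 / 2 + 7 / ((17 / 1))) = 34 / 1635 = 0.02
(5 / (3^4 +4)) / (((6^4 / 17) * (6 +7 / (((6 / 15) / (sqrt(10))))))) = -1 / 653724 +35 * sqrt(10) / 7844688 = 0.00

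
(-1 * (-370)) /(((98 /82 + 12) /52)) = 788840 /541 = 1458.11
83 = 83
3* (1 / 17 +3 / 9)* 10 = 200 / 17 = 11.76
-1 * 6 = -6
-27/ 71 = -0.38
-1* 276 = -276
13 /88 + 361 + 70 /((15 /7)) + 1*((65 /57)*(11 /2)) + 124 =2628817 /5016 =524.09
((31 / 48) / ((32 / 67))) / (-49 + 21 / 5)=-10385 / 344064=-0.03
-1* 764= -764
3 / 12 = 1 / 4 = 0.25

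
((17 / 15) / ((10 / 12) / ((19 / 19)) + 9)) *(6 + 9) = 102 / 59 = 1.73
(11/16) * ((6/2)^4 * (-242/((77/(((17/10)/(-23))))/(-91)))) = -2166021/1840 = -1177.19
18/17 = 1.06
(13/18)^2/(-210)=-169/68040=-0.00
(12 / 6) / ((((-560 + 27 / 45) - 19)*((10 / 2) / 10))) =-5 / 723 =-0.01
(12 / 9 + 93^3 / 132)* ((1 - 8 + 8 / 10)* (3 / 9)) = -24940523 / 1980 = -12596.22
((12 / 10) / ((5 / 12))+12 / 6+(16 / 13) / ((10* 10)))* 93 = 29574 / 65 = 454.98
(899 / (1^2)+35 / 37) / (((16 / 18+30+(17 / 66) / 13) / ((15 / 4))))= 321408945 / 2943683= 109.19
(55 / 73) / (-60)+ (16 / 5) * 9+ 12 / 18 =43003 / 1460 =29.45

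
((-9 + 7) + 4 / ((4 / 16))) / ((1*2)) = 7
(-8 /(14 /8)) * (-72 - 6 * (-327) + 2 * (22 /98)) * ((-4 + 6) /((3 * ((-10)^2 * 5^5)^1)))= -1482112 /80390625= -0.02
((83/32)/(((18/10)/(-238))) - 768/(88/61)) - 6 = -1396003/1584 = -881.32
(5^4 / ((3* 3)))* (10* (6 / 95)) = 2500 / 57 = 43.86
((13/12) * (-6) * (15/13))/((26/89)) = -1335/52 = -25.67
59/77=0.77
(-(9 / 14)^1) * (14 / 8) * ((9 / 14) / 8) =-0.09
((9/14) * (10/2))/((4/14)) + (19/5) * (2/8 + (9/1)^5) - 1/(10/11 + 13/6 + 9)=224398.32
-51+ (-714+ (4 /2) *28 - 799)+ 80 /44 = -16568 /11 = -1506.18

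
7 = 7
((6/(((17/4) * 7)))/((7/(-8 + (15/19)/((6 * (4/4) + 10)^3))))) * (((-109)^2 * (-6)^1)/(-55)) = -66571536033/222844160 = -298.74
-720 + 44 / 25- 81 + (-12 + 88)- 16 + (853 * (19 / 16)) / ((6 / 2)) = -481913 / 1200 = -401.59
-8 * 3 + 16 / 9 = -200 / 9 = -22.22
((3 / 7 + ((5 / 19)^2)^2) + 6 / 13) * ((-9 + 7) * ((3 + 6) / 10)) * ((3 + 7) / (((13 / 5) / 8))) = -7641270720 / 154169743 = -49.56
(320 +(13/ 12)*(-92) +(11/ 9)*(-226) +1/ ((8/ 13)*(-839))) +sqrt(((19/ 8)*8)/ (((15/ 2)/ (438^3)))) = -3376253/ 60408 +876*sqrt(6935)/ 5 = 14534.18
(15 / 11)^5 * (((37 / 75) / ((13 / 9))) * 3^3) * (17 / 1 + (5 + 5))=2457914625 / 2093663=1173.98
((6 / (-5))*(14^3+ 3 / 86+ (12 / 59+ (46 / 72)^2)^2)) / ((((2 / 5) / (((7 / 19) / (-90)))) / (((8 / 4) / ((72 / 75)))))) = 1271000567343395 / 18101517244416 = 70.22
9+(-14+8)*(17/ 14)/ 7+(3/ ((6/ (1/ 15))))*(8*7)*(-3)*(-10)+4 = 67.96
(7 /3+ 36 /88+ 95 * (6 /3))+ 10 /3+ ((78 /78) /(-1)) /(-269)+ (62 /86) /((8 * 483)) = 196.08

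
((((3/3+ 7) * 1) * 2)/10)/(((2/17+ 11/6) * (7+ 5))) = 68/995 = 0.07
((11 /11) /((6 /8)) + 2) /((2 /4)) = 20 /3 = 6.67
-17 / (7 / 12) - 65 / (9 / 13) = -7751 / 63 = -123.03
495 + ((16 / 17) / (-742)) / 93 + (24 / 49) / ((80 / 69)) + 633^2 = 16472058691471 / 41058570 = 401184.42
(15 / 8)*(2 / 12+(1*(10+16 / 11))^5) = 952739886535 / 2576816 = 369735.32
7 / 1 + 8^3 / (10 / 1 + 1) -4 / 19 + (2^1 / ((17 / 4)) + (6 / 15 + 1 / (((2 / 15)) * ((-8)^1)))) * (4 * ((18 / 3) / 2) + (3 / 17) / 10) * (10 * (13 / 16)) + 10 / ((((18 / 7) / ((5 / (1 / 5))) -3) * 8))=1817602637833 / 39197832960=46.37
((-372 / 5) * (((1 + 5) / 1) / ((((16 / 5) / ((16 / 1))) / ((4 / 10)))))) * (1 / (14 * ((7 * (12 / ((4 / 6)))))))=-124 / 245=-0.51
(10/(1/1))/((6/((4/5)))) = 4/3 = 1.33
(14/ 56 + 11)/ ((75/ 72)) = 54/ 5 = 10.80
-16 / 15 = -1.07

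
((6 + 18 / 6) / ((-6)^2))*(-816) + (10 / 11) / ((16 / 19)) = -17857 / 88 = -202.92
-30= -30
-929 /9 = -103.22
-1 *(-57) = 57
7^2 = 49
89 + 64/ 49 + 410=24515/ 49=500.31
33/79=0.42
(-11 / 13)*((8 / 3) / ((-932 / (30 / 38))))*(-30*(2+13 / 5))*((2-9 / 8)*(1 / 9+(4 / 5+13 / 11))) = -83398 / 172653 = -0.48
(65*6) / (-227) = -390 / 227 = -1.72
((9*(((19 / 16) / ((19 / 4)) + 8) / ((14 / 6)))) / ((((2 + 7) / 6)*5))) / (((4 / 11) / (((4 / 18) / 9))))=121 / 420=0.29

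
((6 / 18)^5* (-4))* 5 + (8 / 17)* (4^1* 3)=22988 / 4131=5.56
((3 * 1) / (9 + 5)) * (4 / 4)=3 / 14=0.21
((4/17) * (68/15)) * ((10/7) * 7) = 32/3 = 10.67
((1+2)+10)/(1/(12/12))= 13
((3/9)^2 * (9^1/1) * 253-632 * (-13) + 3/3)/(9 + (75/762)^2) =940.10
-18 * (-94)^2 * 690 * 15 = -1646146800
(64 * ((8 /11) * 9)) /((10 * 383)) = 2304 /21065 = 0.11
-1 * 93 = -93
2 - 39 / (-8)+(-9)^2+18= 847 / 8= 105.88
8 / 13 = 0.62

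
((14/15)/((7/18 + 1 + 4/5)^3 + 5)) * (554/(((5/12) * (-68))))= -226164960/191936341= -1.18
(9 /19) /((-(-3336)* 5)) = 3 /105640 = 0.00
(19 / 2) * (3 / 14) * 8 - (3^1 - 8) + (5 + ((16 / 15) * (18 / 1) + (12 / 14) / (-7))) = 11114 / 245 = 45.36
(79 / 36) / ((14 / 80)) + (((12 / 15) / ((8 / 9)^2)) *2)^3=84040783 / 4032000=20.84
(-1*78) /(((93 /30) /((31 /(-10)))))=78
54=54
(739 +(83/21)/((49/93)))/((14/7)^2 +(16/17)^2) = 36999225/242158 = 152.79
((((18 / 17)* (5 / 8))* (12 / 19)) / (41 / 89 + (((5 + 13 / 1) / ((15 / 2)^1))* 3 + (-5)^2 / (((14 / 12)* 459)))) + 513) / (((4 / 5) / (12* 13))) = 6982429858560 / 69792491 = 100045.57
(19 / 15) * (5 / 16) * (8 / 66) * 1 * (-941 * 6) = -17879 / 66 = -270.89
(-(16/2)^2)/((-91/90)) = 63.30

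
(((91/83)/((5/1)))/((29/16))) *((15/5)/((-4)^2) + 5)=91/145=0.63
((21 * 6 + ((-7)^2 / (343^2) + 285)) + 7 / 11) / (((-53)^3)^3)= -10871739 / 87150056223086134663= -0.00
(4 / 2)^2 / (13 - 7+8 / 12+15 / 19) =228 / 425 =0.54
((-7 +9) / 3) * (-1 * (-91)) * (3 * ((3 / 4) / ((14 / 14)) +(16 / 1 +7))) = 8645 / 2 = 4322.50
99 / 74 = 1.34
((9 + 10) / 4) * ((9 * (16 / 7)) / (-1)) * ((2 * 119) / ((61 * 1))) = -23256 / 61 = -381.25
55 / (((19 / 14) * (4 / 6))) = 1155 / 19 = 60.79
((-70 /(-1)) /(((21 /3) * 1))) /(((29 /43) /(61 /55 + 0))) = 5246 /319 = 16.45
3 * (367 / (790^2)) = 1101 / 624100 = 0.00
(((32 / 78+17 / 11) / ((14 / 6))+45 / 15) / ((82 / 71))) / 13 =136391 / 533533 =0.26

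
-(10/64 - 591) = 18907/32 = 590.84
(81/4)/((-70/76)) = -1539/70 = -21.99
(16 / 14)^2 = 64 / 49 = 1.31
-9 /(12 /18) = -27 /2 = -13.50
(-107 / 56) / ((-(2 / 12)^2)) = 963 / 14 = 68.79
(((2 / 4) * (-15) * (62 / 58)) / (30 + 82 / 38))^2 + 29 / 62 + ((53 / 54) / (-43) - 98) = -4406618331142645 / 45199363717404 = -97.49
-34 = -34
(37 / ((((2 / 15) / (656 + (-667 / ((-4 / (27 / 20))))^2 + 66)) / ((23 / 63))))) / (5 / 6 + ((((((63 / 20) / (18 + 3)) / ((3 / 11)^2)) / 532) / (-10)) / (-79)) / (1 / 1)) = 6248448.26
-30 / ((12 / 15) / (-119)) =4462.50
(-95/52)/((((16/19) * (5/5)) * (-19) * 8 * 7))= 95/46592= 0.00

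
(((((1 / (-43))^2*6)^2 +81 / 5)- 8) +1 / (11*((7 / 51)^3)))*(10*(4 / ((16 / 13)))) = 18176613776672 / 12899136173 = 1409.13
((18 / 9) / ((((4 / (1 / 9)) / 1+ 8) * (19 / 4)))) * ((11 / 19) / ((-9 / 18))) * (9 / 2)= -18 / 361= -0.05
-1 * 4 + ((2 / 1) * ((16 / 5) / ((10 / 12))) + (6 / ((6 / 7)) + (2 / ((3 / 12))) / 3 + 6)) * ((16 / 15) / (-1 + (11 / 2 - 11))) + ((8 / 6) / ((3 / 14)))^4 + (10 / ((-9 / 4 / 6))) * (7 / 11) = 172883013892 / 117277875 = 1474.13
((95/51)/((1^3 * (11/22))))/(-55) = -38/561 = -0.07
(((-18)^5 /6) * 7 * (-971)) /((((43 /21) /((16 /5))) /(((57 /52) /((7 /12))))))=17569762576128 /2795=6286140456.58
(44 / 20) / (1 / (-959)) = -10549 / 5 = -2109.80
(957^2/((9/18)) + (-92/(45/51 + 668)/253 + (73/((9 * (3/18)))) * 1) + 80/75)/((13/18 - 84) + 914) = 2205.01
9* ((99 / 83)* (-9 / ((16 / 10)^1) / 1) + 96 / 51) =-490383 / 11288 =-43.44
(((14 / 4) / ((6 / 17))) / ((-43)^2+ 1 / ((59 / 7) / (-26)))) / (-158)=-0.00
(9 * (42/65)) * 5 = 29.08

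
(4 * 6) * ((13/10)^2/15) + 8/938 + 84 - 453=-21473603/58625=-366.29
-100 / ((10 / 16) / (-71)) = 11360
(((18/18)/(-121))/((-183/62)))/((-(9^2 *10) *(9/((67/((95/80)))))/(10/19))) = -66464/5827351167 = -0.00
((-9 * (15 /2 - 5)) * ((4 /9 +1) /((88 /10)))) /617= -325 /54296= -0.01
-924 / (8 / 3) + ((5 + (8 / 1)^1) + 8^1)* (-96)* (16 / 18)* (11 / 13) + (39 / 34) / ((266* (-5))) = -1095070637 / 587860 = -1862.81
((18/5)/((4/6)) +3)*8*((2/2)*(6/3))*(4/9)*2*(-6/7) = -512/5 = -102.40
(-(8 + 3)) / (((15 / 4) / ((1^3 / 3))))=-44 / 45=-0.98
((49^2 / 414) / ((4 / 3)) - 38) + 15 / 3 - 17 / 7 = -120089 / 3864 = -31.08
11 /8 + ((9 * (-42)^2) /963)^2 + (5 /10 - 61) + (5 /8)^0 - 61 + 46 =18195903 /91592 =198.66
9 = 9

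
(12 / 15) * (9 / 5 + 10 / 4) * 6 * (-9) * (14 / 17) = -65016 / 425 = -152.98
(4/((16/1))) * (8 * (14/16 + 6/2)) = 31/4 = 7.75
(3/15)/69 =1/345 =0.00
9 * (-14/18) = -7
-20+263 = 243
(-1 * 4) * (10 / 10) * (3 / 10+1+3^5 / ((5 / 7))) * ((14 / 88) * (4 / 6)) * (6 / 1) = -9562 / 11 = -869.27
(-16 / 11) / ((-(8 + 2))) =8 / 55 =0.15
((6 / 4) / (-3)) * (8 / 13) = -4 / 13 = -0.31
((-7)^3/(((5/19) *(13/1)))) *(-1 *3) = 19551/65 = 300.78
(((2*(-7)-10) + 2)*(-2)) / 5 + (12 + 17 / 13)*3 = 3167 / 65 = 48.72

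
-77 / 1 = -77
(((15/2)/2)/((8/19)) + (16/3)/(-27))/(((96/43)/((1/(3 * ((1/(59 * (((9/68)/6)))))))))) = 57267701/33841152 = 1.69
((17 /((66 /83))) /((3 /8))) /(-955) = -5644 /94545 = -0.06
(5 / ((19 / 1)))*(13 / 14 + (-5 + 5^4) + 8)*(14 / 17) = 136.30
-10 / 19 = -0.53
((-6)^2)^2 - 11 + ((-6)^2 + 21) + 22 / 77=9396 / 7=1342.29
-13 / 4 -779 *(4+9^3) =-2284041 / 4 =-571010.25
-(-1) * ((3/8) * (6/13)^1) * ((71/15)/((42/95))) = 1349/728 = 1.85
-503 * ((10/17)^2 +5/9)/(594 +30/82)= -48360935/63383769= -0.76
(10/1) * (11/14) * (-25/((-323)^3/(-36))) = -49500/235887869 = -0.00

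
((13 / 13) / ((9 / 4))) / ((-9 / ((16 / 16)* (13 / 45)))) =-52 / 3645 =-0.01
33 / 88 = 3 / 8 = 0.38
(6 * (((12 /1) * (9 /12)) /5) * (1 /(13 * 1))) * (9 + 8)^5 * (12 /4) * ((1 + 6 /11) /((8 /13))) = 1955143089 /220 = 8887014.04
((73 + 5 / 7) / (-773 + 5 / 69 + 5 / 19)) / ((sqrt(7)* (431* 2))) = -338238* sqrt(7) / 21392765597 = -0.00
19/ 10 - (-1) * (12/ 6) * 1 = 39/ 10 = 3.90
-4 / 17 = -0.24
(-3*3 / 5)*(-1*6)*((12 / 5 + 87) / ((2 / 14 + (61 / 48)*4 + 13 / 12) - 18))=-1013796 / 12275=-82.59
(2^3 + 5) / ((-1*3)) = -13 / 3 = -4.33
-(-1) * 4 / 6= 2 / 3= 0.67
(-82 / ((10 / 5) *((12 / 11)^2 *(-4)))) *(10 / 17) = 24805 / 4896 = 5.07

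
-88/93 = -0.95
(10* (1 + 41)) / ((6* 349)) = 70 / 349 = 0.20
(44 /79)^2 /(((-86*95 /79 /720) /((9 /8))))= -156816 /64543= -2.43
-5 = -5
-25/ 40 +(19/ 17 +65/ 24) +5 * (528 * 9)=23763.20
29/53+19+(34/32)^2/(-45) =11919403/610560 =19.52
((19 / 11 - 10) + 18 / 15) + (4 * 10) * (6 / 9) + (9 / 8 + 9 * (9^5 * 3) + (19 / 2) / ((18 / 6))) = 1594346.89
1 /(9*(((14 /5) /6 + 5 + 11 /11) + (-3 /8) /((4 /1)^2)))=640 /37113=0.02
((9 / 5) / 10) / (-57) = -3 / 950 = -0.00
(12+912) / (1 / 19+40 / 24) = 3762 / 7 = 537.43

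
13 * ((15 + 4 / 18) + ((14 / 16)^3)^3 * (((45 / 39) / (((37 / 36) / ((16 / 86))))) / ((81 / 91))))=11939940853139 / 60058238976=198.81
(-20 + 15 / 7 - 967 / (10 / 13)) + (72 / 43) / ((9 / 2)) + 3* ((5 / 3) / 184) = -1274.56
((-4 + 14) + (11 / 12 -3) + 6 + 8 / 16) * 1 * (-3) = -173 / 4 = -43.25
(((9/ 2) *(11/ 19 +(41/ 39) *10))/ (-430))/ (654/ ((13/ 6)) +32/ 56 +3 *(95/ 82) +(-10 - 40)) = -7076559/ 15600410750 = -0.00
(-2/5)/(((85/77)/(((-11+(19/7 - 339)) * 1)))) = 3146/25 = 125.84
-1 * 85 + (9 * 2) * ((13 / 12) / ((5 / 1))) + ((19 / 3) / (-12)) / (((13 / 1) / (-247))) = -12793 / 180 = -71.07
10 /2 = 5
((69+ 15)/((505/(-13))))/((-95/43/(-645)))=-6057324/9595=-631.30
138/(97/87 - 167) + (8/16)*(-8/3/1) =-46873/21648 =-2.17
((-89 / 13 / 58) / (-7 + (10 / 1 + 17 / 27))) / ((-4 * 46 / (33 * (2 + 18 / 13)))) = 0.02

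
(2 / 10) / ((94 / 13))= 13 / 470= 0.03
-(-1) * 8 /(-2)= -4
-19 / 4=-4.75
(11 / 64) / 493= 11 / 31552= 0.00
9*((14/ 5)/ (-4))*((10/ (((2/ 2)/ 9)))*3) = -1701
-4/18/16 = -1/72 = -0.01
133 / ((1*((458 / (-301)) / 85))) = -3402805 / 458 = -7429.71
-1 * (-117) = 117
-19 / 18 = -1.06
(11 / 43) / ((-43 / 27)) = -0.16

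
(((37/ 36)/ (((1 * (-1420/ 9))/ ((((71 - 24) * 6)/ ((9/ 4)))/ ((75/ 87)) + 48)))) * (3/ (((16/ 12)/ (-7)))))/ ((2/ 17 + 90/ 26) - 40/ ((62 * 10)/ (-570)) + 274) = 9651010551/ 152908085000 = 0.06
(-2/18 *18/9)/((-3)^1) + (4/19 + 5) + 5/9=2996/513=5.84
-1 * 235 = -235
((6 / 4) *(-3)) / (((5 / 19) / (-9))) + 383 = 5369 / 10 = 536.90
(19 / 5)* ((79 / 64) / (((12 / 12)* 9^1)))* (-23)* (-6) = 34523 / 480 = 71.92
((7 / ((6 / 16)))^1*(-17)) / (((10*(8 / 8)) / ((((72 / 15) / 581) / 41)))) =-544 / 85075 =-0.01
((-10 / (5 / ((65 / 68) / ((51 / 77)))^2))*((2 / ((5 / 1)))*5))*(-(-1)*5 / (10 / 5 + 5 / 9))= -125250125 / 7683932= -16.30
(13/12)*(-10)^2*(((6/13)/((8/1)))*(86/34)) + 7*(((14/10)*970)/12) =807.98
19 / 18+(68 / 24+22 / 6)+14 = 194 / 9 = 21.56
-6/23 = -0.26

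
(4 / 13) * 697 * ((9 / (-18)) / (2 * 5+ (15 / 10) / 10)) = -27880 / 2639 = -10.56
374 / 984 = 187 / 492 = 0.38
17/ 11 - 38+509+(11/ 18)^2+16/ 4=1699739/ 3564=476.92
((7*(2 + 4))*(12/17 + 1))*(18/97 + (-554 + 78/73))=-4767244692/120377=-39602.62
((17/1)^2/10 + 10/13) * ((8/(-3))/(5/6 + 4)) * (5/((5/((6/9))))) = -2128/195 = -10.91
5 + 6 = 11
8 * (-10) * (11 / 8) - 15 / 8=-895 / 8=-111.88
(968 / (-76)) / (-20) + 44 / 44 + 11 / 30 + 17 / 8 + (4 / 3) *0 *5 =9413 / 2280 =4.13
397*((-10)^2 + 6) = 42082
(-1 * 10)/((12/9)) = -15/2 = -7.50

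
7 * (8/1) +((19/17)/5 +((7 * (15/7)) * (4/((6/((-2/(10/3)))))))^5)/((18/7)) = -4540907/1530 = -2967.91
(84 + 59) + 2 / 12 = 143.17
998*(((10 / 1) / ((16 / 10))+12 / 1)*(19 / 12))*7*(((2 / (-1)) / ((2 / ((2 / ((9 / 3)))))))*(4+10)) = -33913537 / 18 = -1884085.39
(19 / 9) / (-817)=-0.00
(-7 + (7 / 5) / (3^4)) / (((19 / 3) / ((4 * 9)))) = -11312 / 285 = -39.69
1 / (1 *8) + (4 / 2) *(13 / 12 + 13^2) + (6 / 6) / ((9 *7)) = 171515 / 504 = 340.31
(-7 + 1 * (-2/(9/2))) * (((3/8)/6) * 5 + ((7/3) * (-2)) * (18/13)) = 85693/1872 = 45.78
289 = 289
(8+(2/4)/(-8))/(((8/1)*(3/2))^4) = 127/331776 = 0.00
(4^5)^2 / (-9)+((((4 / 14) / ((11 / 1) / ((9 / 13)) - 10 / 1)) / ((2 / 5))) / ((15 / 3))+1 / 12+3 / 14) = -116508.12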